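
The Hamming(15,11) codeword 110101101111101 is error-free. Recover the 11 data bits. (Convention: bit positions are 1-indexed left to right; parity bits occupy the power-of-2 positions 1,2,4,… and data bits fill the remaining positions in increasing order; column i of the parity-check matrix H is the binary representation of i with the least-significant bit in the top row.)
Parity bits occupy power-of-2 positions; data bits are at positions {3,5,6,7,9,10,11,12,13,14,15} (1-indexed).
Extract: c[3]=0 c[5]=0 c[6]=1 c[7]=1 c[9]=1 c[10]=1 c[11]=1 c[12]=1 c[13]=1 c[14]=0 c[15]=1
Data = 00111111101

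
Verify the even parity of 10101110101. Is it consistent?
Sum of all bits: 1+0+1+0+1+1+1+0+1+0+1 = 7; 7 mod 2 = 1. Result is 1 → parity error detected.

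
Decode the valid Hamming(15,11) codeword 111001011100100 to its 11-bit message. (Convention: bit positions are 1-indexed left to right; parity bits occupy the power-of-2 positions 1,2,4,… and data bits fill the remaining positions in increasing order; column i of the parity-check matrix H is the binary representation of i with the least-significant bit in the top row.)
Parity bits occupy power-of-2 positions; data bits are at positions {3,5,6,7,9,10,11,12,13,14,15} (1-indexed).
Extract: c[3]=1 c[5]=0 c[6]=1 c[7]=0 c[9]=1 c[10]=1 c[11]=0 c[12]=0 c[13]=1 c[14]=0 c[15]=0
Data = 10101100100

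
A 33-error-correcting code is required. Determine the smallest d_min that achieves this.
Correcting t errors requires d_min ≥ 2t + 1 = 2·33 + 1 = 67.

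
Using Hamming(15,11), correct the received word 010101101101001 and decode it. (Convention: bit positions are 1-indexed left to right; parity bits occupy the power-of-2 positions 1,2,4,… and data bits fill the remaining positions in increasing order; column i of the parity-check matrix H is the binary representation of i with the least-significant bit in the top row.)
Syndrome s = H · r^T (mod 2), r = 010101101101001:
  s[0] = (101010101010101)·(010101101101001) mod 2 = 0+0+0+0+0+0+1+0+1+0+0+0+0+0+1 mod 2 = 1
  s[1] = (011001100110011)·(010101101101001) mod 2 = 0+1+0+0+0+1+1+0+0+1+0+0+0+0+1 mod 2 = 1
  s[2] = (000111100001111)·(010101101101001) mod 2 = 0+0+0+1+0+1+1+0+0+0+0+1+0+0+1 mod 2 = 1
  s[3] = (000000011111111)·(010101101101001) mod 2 = 0+0+0+0+0+0+0+0+1+1+0+1+0+0+1 mod 2 = 0
Syndrome = 1110
Column 7 of H equals this syndrome → error at bit 7 (1-indexed).
Flip bit 7: 010101101101001 → 010101001101001
Extract data bits at positions {3,5,6,7,9,10,11,12,13,14,15}: 00101101001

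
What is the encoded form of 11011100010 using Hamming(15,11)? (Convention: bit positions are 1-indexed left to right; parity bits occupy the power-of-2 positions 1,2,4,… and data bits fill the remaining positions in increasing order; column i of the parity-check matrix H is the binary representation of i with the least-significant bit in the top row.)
Codeword c = d · G (mod 2), d = 11011100010:
  c[0] = d·G[:,0] = (11011100010)·(11011010101) mod 2 = 1+1+0+1+1+0+0+0+0+0+0 mod 2 = 0
  c[1] = d·G[:,1] = (11011100010)·(10110110011) mod 2 = 1+0+0+1+0+1+0+0+0+1+0 mod 2 = 0
  c[2] = d·G[:,2] = (11011100010)·(10000000000) mod 2 = 1+0+0+0+0+0+0+0+0+0+0 mod 2 = 1
  c[3] = d·G[:,3] = (11011100010)·(01110001111) mod 2 = 0+1+0+1+0+0+0+0+0+1+0 mod 2 = 1
  c[4] = d·G[:,4] = (11011100010)·(01000000000) mod 2 = 0+1+0+0+0+0+0+0+0+0+0 mod 2 = 1
  c[5] = d·G[:,5] = (11011100010)·(00100000000) mod 2 = 0+0+0+0+0+0+0+0+0+0+0 mod 2 = 0
  c[6] = d·G[:,6] = (11011100010)·(00010000000) mod 2 = 0+0+0+1+0+0+0+0+0+0+0 mod 2 = 1
  c[7] = d·G[:,7] = (11011100010)·(00001111111) mod 2 = 0+0+0+0+1+1+0+0+0+1+0 mod 2 = 1
  c[8] = d·G[:,8] = (11011100010)·(00001000000) mod 2 = 0+0+0+0+1+0+0+0+0+0+0 mod 2 = 1
  c[9] = d·G[:,9] = (11011100010)·(00000100000) mod 2 = 0+0+0+0+0+1+0+0+0+0+0 mod 2 = 1
  c[10] = d·G[:,10] = (11011100010)·(00000010000) mod 2 = 0+0+0+0+0+0+0+0+0+0+0 mod 2 = 0
  c[11] = d·G[:,11] = (11011100010)·(00000001000) mod 2 = 0+0+0+0+0+0+0+0+0+0+0 mod 2 = 0
  c[12] = d·G[:,12] = (11011100010)·(00000000100) mod 2 = 0+0+0+0+0+0+0+0+0+0+0 mod 2 = 0
  c[13] = d·G[:,13] = (11011100010)·(00000000010) mod 2 = 0+0+0+0+0+0+0+0+0+1+0 mod 2 = 1
  c[14] = d·G[:,14] = (11011100010)·(00000000001) mod 2 = 0+0+0+0+0+0+0+0+0+0+0 mod 2 = 0
Codeword = 001110111100010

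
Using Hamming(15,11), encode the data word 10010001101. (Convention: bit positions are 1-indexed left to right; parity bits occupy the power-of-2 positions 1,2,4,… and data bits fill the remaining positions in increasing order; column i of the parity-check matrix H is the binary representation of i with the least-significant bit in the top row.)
Codeword c = d · G (mod 2), d = 10010001101:
  c[0] = d·G[:,0] = (10010001101)·(11011010101) mod 2 = 1+0+0+1+0+0+0+0+1+0+1 mod 2 = 0
  c[1] = d·G[:,1] = (10010001101)·(10110110011) mod 2 = 1+0+0+1+0+0+0+0+0+0+1 mod 2 = 1
  c[2] = d·G[:,2] = (10010001101)·(10000000000) mod 2 = 1+0+0+0+0+0+0+0+0+0+0 mod 2 = 1
  c[3] = d·G[:,3] = (10010001101)·(01110001111) mod 2 = 0+0+0+1+0+0+0+1+1+0+1 mod 2 = 0
  c[4] = d·G[:,4] = (10010001101)·(01000000000) mod 2 = 0+0+0+0+0+0+0+0+0+0+0 mod 2 = 0
  c[5] = d·G[:,5] = (10010001101)·(00100000000) mod 2 = 0+0+0+0+0+0+0+0+0+0+0 mod 2 = 0
  c[6] = d·G[:,6] = (10010001101)·(00010000000) mod 2 = 0+0+0+1+0+0+0+0+0+0+0 mod 2 = 1
  c[7] = d·G[:,7] = (10010001101)·(00001111111) mod 2 = 0+0+0+0+0+0+0+1+1+0+1 mod 2 = 1
  c[8] = d·G[:,8] = (10010001101)·(00001000000) mod 2 = 0+0+0+0+0+0+0+0+0+0+0 mod 2 = 0
  c[9] = d·G[:,9] = (10010001101)·(00000100000) mod 2 = 0+0+0+0+0+0+0+0+0+0+0 mod 2 = 0
  c[10] = d·G[:,10] = (10010001101)·(00000010000) mod 2 = 0+0+0+0+0+0+0+0+0+0+0 mod 2 = 0
  c[11] = d·G[:,11] = (10010001101)·(00000001000) mod 2 = 0+0+0+0+0+0+0+1+0+0+0 mod 2 = 1
  c[12] = d·G[:,12] = (10010001101)·(00000000100) mod 2 = 0+0+0+0+0+0+0+0+1+0+0 mod 2 = 1
  c[13] = d·G[:,13] = (10010001101)·(00000000010) mod 2 = 0+0+0+0+0+0+0+0+0+0+0 mod 2 = 0
  c[14] = d·G[:,14] = (10010001101)·(00000000001) mod 2 = 0+0+0+0+0+0+0+0+0+0+1 mod 2 = 1
Codeword = 011000110001101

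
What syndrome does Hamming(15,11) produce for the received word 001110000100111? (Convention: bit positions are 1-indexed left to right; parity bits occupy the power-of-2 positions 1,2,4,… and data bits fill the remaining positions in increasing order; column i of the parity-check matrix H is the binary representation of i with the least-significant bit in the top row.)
Syndrome s = H · r^T (mod 2), r = 001110000100111:
  s[0] = (101010101010101)·(001110000100111) mod 2 = 0+0+1+0+1+0+0+0+0+0+0+0+1+0+1 mod 2 = 0
  s[1] = (011001100110011)·(001110000100111) mod 2 = 0+0+1+0+0+0+0+0+0+1+0+0+0+1+1 mod 2 = 0
  s[2] = (000111100001111)·(001110000100111) mod 2 = 0+0+0+1+1+0+0+0+0+0+0+0+1+1+1 mod 2 = 1
  s[3] = (000000011111111)·(001110000100111) mod 2 = 0+0+0+0+0+0+0+0+0+1+0+0+1+1+1 mod 2 = 0
Syndrome = 0010
Non-zero syndrome: error at position 4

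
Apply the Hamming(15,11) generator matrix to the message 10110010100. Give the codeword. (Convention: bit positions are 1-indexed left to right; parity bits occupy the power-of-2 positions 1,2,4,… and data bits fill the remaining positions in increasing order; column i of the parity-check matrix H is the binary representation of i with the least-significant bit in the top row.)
Codeword c = d · G (mod 2), d = 10110010100:
  c[0] = d·G[:,0] = (10110010100)·(11011010101) mod 2 = 1+0+0+1+0+0+1+0+1+0+0 mod 2 = 0
  c[1] = d·G[:,1] = (10110010100)·(10110110011) mod 2 = 1+0+1+1+0+0+1+0+0+0+0 mod 2 = 0
  c[2] = d·G[:,2] = (10110010100)·(10000000000) mod 2 = 1+0+0+0+0+0+0+0+0+0+0 mod 2 = 1
  c[3] = d·G[:,3] = (10110010100)·(01110001111) mod 2 = 0+0+1+1+0+0+0+0+1+0+0 mod 2 = 1
  c[4] = d·G[:,4] = (10110010100)·(01000000000) mod 2 = 0+0+0+0+0+0+0+0+0+0+0 mod 2 = 0
  c[5] = d·G[:,5] = (10110010100)·(00100000000) mod 2 = 0+0+1+0+0+0+0+0+0+0+0 mod 2 = 1
  c[6] = d·G[:,6] = (10110010100)·(00010000000) mod 2 = 0+0+0+1+0+0+0+0+0+0+0 mod 2 = 1
  c[7] = d·G[:,7] = (10110010100)·(00001111111) mod 2 = 0+0+0+0+0+0+1+0+1+0+0 mod 2 = 0
  c[8] = d·G[:,8] = (10110010100)·(00001000000) mod 2 = 0+0+0+0+0+0+0+0+0+0+0 mod 2 = 0
  c[9] = d·G[:,9] = (10110010100)·(00000100000) mod 2 = 0+0+0+0+0+0+0+0+0+0+0 mod 2 = 0
  c[10] = d·G[:,10] = (10110010100)·(00000010000) mod 2 = 0+0+0+0+0+0+1+0+0+0+0 mod 2 = 1
  c[11] = d·G[:,11] = (10110010100)·(00000001000) mod 2 = 0+0+0+0+0+0+0+0+0+0+0 mod 2 = 0
  c[12] = d·G[:,12] = (10110010100)·(00000000100) mod 2 = 0+0+0+0+0+0+0+0+1+0+0 mod 2 = 1
  c[13] = d·G[:,13] = (10110010100)·(00000000010) mod 2 = 0+0+0+0+0+0+0+0+0+0+0 mod 2 = 0
  c[14] = d·G[:,14] = (10110010100)·(00000000001) mod 2 = 0+0+0+0+0+0+0+0+0+0+0 mod 2 = 0
Codeword = 001101100010100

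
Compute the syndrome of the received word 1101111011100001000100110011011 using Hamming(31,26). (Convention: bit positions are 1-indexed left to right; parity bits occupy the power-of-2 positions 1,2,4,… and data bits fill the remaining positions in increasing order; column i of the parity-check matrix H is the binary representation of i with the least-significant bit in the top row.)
Syndrome s = H · r^T (mod 2), r = 1101111011100001000100110011011:
  s[0] = (1010101010101010101010101010101)·(1101111011100001000100110011011) mod 2 = 1+0+0+0+1+0+1+0+1+0+1+0+0+0+0+0+0+0+0+0+0+0+1+0+0+0+1+0+0+0+1 mod 2 = 0
  s[1] = (0110011001100110011001100110011)·(1101111011100001000100110011011) mod 2 = 0+1+0+0+0+1+1+0+0+1+1+0+0+0+0+0+0+0+0+0+0+0+1+0+0+0+1+0+0+1+1 mod 2 = 1
  s[2] = (0001111000011110000111100001111)·(1101111011100001000100110011011) mod 2 = 0+0+0+1+1+1+1+0+0+0+0+0+0+0+0+0+0+0+0+1+0+0+1+0+0+0+0+1+0+1+1 mod 2 = 1
  s[3] = (0000000111111110000000011111111)·(1101111011100001000100110011011) mod 2 = 0+0+0+0+0+0+0+0+1+1+1+0+0+0+0+0+0+0+0+0+0+0+0+1+0+0+1+1+0+1+1 mod 2 = 0
  s[4] = (0000000000000001111111111111111)·(1101111011100001000100110011011) mod 2 = 0+0+0+0+0+0+0+0+0+0+0+0+0+0+0+1+0+0+0+1+0+0+1+1+0+0+1+1+0+1+1 mod 2 = 0
Syndrome = 01100
Non-zero syndrome: error at position 6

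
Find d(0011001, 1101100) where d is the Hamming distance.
XOR = 1110101, count of 1s = 5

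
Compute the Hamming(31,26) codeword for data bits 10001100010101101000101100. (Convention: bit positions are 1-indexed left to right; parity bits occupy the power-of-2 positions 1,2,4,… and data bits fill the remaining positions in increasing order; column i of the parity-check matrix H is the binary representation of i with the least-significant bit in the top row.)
Codeword c = d · G (mod 2), d = 10001100010101101000101100:
  c[0] = d·G[:,0] = (10001100010101101000101100)·(11011010101101010101010101) mod 2 = 1+0+0+0+1+0+0+0+0+0+0+1+0+1+0+0+0+0+0+0+0+0+0+1+0+0 mod 2 = 1
  c[1] = d·G[:,1] = (10001100010101101000101100)·(10110110011011001100110011) mod 2 = 1+0+0+0+0+1+0+0+0+1+0+0+0+1+0+0+1+0+0+0+1+0+0+0+0+0 mod 2 = 0
  c[2] = d·G[:,2] = (10001100010101101000101100)·(10000000000000000000000000) mod 2 = 1+0+0+0+0+0+0+0+0+0+0+0+0+0+0+0+0+0+0+0+0+0+0+0+0+0 mod 2 = 1
  c[3] = d·G[:,3] = (10001100010101101000101100)·(01110001111000111100001111) mod 2 = 0+0+0+0+0+0+0+0+0+1+0+0+0+0+1+0+1+0+0+0+0+0+1+1+0+0 mod 2 = 1
  c[4] = d·G[:,4] = (10001100010101101000101100)·(01000000000000000000000000) mod 2 = 0+0+0+0+0+0+0+0+0+0+0+0+0+0+0+0+0+0+0+0+0+0+0+0+0+0 mod 2 = 0
  c[5] = d·G[:,5] = (10001100010101101000101100)·(00100000000000000000000000) mod 2 = 0+0+0+0+0+0+0+0+0+0+0+0+0+0+0+0+0+0+0+0+0+0+0+0+0+0 mod 2 = 0
  c[6] = d·G[:,6] = (10001100010101101000101100)·(00010000000000000000000000) mod 2 = 0+0+0+0+0+0+0+0+0+0+0+0+0+0+0+0+0+0+0+0+0+0+0+0+0+0 mod 2 = 0
  c[7] = d·G[:,7] = (10001100010101101000101100)·(00001111111000000011111111) mod 2 = 0+0+0+0+1+1+0+0+0+1+0+0+0+0+0+0+0+0+0+0+1+0+1+1+0+0 mod 2 = 0
  c[8] = d·G[:,8] = (10001100010101101000101100)·(00001000000000000000000000) mod 2 = 0+0+0+0+1+0+0+0+0+0+0+0+0+0+0+0+0+0+0+0+0+0+0+0+0+0 mod 2 = 1
  c[9] = d·G[:,9] = (10001100010101101000101100)·(00000100000000000000000000) mod 2 = 0+0+0+0+0+1+0+0+0+0+0+0+0+0+0+0+0+0+0+0+0+0+0+0+0+0 mod 2 = 1
  c[10] = d·G[:,10] = (10001100010101101000101100)·(00000010000000000000000000) mod 2 = 0+0+0+0+0+0+0+0+0+0+0+0+0+0+0+0+0+0+0+0+0+0+0+0+0+0 mod 2 = 0
  c[11] = d·G[:,11] = (10001100010101101000101100)·(00000001000000000000000000) mod 2 = 0+0+0+0+0+0+0+0+0+0+0+0+0+0+0+0+0+0+0+0+0+0+0+0+0+0 mod 2 = 0
  c[12] = d·G[:,12] = (10001100010101101000101100)·(00000000100000000000000000) mod 2 = 0+0+0+0+0+0+0+0+0+0+0+0+0+0+0+0+0+0+0+0+0+0+0+0+0+0 mod 2 = 0
  c[13] = d·G[:,13] = (10001100010101101000101100)·(00000000010000000000000000) mod 2 = 0+0+0+0+0+0+0+0+0+1+0+0+0+0+0+0+0+0+0+0+0+0+0+0+0+0 mod 2 = 1
  c[14] = d·G[:,14] = (10001100010101101000101100)·(00000000001000000000000000) mod 2 = 0+0+0+0+0+0+0+0+0+0+0+0+0+0+0+0+0+0+0+0+0+0+0+0+0+0 mod 2 = 0
  c[15] = d·G[:,15] = (10001100010101101000101100)·(00000000000111111111111111) mod 2 = 0+0+0+0+0+0+0+0+0+0+0+1+0+1+1+0+1+0+0+0+1+0+1+1+0+0 mod 2 = 1
  c[16] = d·G[:,16] = (10001100010101101000101100)·(00000000000100000000000000) mod 2 = 0+0+0+0+0+0+0+0+0+0+0+1+0+0+0+0+0+0+0+0+0+0+0+0+0+0 mod 2 = 1
  c[17] = d·G[:,17] = (10001100010101101000101100)·(00000000000010000000000000) mod 2 = 0+0+0+0+0+0+0+0+0+0+0+0+0+0+0+0+0+0+0+0+0+0+0+0+0+0 mod 2 = 0
  c[18] = d·G[:,18] = (10001100010101101000101100)·(00000000000001000000000000) mod 2 = 0+0+0+0+0+0+0+0+0+0+0+0+0+1+0+0+0+0+0+0+0+0+0+0+0+0 mod 2 = 1
  c[19] = d·G[:,19] = (10001100010101101000101100)·(00000000000000100000000000) mod 2 = 0+0+0+0+0+0+0+0+0+0+0+0+0+0+1+0+0+0+0+0+0+0+0+0+0+0 mod 2 = 1
  c[20] = d·G[:,20] = (10001100010101101000101100)·(00000000000000010000000000) mod 2 = 0+0+0+0+0+0+0+0+0+0+0+0+0+0+0+0+0+0+0+0+0+0+0+0+0+0 mod 2 = 0
  c[21] = d·G[:,21] = (10001100010101101000101100)·(00000000000000001000000000) mod 2 = 0+0+0+0+0+0+0+0+0+0+0+0+0+0+0+0+1+0+0+0+0+0+0+0+0+0 mod 2 = 1
  c[22] = d·G[:,22] = (10001100010101101000101100)·(00000000000000000100000000) mod 2 = 0+0+0+0+0+0+0+0+0+0+0+0+0+0+0+0+0+0+0+0+0+0+0+0+0+0 mod 2 = 0
  c[23] = d·G[:,23] = (10001100010101101000101100)·(00000000000000000010000000) mod 2 = 0+0+0+0+0+0+0+0+0+0+0+0+0+0+0+0+0+0+0+0+0+0+0+0+0+0 mod 2 = 0
  c[24] = d·G[:,24] = (10001100010101101000101100)·(00000000000000000001000000) mod 2 = 0+0+0+0+0+0+0+0+0+0+0+0+0+0+0+0+0+0+0+0+0+0+0+0+0+0 mod 2 = 0
  c[25] = d·G[:,25] = (10001100010101101000101100)·(00000000000000000000100000) mod 2 = 0+0+0+0+0+0+0+0+0+0+0+0+0+0+0+0+0+0+0+0+1+0+0+0+0+0 mod 2 = 1
  c[26] = d·G[:,26] = (10001100010101101000101100)·(00000000000000000000010000) mod 2 = 0+0+0+0+0+0+0+0+0+0+0+0+0+0+0+0+0+0+0+0+0+0+0+0+0+0 mod 2 = 0
  c[27] = d·G[:,27] = (10001100010101101000101100)·(00000000000000000000001000) mod 2 = 0+0+0+0+0+0+0+0+0+0+0+0+0+0+0+0+0+0+0+0+0+0+1+0+0+0 mod 2 = 1
  c[28] = d·G[:,28] = (10001100010101101000101100)·(00000000000000000000000100) mod 2 = 0+0+0+0+0+0+0+0+0+0+0+0+0+0+0+0+0+0+0+0+0+0+0+1+0+0 mod 2 = 1
  c[29] = d·G[:,29] = (10001100010101101000101100)·(00000000000000000000000010) mod 2 = 0+0+0+0+0+0+0+0+0+0+0+0+0+0+0+0+0+0+0+0+0+0+0+0+0+0 mod 2 = 0
  c[30] = d·G[:,30] = (10001100010101101000101100)·(00000000000000000000000001) mod 2 = 0+0+0+0+0+0+0+0+0+0+0+0+0+0+0+0+0+0+0+0+0+0+0+0+0+0 mod 2 = 0
Codeword = 1011000011000101101101000101100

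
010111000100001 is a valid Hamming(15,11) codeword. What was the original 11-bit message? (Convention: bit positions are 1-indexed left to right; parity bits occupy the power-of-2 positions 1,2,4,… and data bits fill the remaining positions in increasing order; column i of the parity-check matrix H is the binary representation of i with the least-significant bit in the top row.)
Parity bits occupy power-of-2 positions; data bits are at positions {3,5,6,7,9,10,11,12,13,14,15} (1-indexed).
Extract: c[3]=0 c[5]=1 c[6]=1 c[7]=0 c[9]=0 c[10]=1 c[11]=0 c[12]=0 c[13]=0 c[14]=0 c[15]=1
Data = 01100100001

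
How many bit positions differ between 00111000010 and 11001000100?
XOR = 11110000110, count of 1s = 6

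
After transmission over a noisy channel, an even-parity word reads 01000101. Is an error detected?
Sum of received bits: 0+1+0+0+0+1+0+1 = 3; 3 mod 2 = 1. Result is 1 ≠ 0 → error detected.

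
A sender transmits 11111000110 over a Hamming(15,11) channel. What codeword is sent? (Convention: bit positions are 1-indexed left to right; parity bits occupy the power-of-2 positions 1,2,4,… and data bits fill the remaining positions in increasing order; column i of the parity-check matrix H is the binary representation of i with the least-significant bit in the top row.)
Codeword c = d · G (mod 2), d = 11111000110:
  c[0] = d·G[:,0] = (11111000110)·(11011010101) mod 2 = 1+1+0+1+1+0+0+0+1+0+0 mod 2 = 1
  c[1] = d·G[:,1] = (11111000110)·(10110110011) mod 2 = 1+0+1+1+0+0+0+0+0+1+0 mod 2 = 0
  c[2] = d·G[:,2] = (11111000110)·(10000000000) mod 2 = 1+0+0+0+0+0+0+0+0+0+0 mod 2 = 1
  c[3] = d·G[:,3] = (11111000110)·(01110001111) mod 2 = 0+1+1+1+0+0+0+0+1+1+0 mod 2 = 1
  c[4] = d·G[:,4] = (11111000110)·(01000000000) mod 2 = 0+1+0+0+0+0+0+0+0+0+0 mod 2 = 1
  c[5] = d·G[:,5] = (11111000110)·(00100000000) mod 2 = 0+0+1+0+0+0+0+0+0+0+0 mod 2 = 1
  c[6] = d·G[:,6] = (11111000110)·(00010000000) mod 2 = 0+0+0+1+0+0+0+0+0+0+0 mod 2 = 1
  c[7] = d·G[:,7] = (11111000110)·(00001111111) mod 2 = 0+0+0+0+1+0+0+0+1+1+0 mod 2 = 1
  c[8] = d·G[:,8] = (11111000110)·(00001000000) mod 2 = 0+0+0+0+1+0+0+0+0+0+0 mod 2 = 1
  c[9] = d·G[:,9] = (11111000110)·(00000100000) mod 2 = 0+0+0+0+0+0+0+0+0+0+0 mod 2 = 0
  c[10] = d·G[:,10] = (11111000110)·(00000010000) mod 2 = 0+0+0+0+0+0+0+0+0+0+0 mod 2 = 0
  c[11] = d·G[:,11] = (11111000110)·(00000001000) mod 2 = 0+0+0+0+0+0+0+0+0+0+0 mod 2 = 0
  c[12] = d·G[:,12] = (11111000110)·(00000000100) mod 2 = 0+0+0+0+0+0+0+0+1+0+0 mod 2 = 1
  c[13] = d·G[:,13] = (11111000110)·(00000000010) mod 2 = 0+0+0+0+0+0+0+0+0+1+0 mod 2 = 1
  c[14] = d·G[:,14] = (11111000110)·(00000000001) mod 2 = 0+0+0+0+0+0+0+0+0+0+0 mod 2 = 0
Codeword = 101111111000110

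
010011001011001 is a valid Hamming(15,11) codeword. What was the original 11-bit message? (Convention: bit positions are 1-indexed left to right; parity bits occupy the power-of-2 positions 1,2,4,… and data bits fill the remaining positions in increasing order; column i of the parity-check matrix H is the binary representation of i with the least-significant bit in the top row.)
Parity bits occupy power-of-2 positions; data bits are at positions {3,5,6,7,9,10,11,12,13,14,15} (1-indexed).
Extract: c[3]=0 c[5]=1 c[6]=1 c[7]=0 c[9]=1 c[10]=0 c[11]=1 c[12]=1 c[13]=0 c[14]=0 c[15]=1
Data = 01101011001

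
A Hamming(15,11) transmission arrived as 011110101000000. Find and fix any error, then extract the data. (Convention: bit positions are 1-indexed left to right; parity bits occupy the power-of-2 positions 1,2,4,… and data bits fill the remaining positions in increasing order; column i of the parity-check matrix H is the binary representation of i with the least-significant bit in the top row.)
Syndrome s = H · r^T (mod 2), r = 011110101000000:
  s[0] = (101010101010101)·(011110101000000) mod 2 = 0+0+1+0+1+0+1+0+1+0+0+0+0+0+0 mod 2 = 0
  s[1] = (011001100110011)·(011110101000000) mod 2 = 0+1+1+0+0+0+1+0+0+0+0+0+0+0+0 mod 2 = 1
  s[2] = (000111100001111)·(011110101000000) mod 2 = 0+0+0+1+1+0+1+0+0+0+0+0+0+0+0 mod 2 = 1
  s[3] = (000000011111111)·(011110101000000) mod 2 = 0+0+0+0+0+0+0+0+1+0+0+0+0+0+0 mod 2 = 1
Syndrome = 0111
Column 14 of H equals this syndrome → error at bit 14 (1-indexed).
Flip bit 14: 011110101000000 → 011110101000010
Extract data bits at positions {3,5,6,7,9,10,11,12,13,14,15}: 11011000010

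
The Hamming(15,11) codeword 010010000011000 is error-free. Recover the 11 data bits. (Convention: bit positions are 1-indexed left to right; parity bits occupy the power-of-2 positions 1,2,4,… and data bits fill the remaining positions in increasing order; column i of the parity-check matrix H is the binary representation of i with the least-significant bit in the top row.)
Parity bits occupy power-of-2 positions; data bits are at positions {3,5,6,7,9,10,11,12,13,14,15} (1-indexed).
Extract: c[3]=0 c[5]=1 c[6]=0 c[7]=0 c[9]=0 c[10]=0 c[11]=1 c[12]=1 c[13]=0 c[14]=0 c[15]=0
Data = 01000011000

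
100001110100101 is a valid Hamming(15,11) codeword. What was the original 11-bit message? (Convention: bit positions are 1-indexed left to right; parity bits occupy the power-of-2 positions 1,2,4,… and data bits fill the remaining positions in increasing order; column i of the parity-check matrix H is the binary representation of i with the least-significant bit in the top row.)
Parity bits occupy power-of-2 positions; data bits are at positions {3,5,6,7,9,10,11,12,13,14,15} (1-indexed).
Extract: c[3]=0 c[5]=0 c[6]=1 c[7]=1 c[9]=0 c[10]=1 c[11]=0 c[12]=0 c[13]=1 c[14]=0 c[15]=1
Data = 00110100101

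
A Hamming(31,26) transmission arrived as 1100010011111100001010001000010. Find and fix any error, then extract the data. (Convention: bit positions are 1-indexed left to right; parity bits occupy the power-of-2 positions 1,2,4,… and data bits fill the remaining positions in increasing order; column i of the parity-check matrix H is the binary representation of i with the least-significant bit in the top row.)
Syndrome s = H · r^T (mod 2), r = 1100010011111100001010001000010:
  s[0] = (1010101010101010101010101010101)·(1100010011111100001010001000010) mod 2 = 1+0+0+0+0+0+0+0+1+0+1+0+1+0+0+0+0+0+1+0+1+0+0+0+1+0+0+0+0+0+0 mod 2 = 1
  s[1] = (0110011001100110011001100110011)·(1100010011111100001010001000010) mod 2 = 0+1+0+0+0+1+0+0+0+1+1+0+0+1+0+0+0+0+1+0+0+0+0+0+0+0+0+0+0+1+0 mod 2 = 1
  s[2] = (0001111000011110000111100001111)·(1100010011111100001010001000010) mod 2 = 0+0+0+0+0+1+0+0+0+0+0+1+1+1+0+0+0+0+0+0+1+0+0+0+0+0+0+0+0+1+0 mod 2 = 0
  s[3] = (0000000111111110000000011111111)·(1100010011111100001010001000010) mod 2 = 0+0+0+0+0+0+0+0+1+1+1+1+1+1+0+0+0+0+0+0+0+0+0+0+1+0+0+0+0+1+0 mod 2 = 0
  s[4] = (0000000000000001111111111111111)·(1100010011111100001010001000010) mod 2 = 0+0+0+0+0+0+0+0+0+0+0+0+0+0+0+0+0+0+1+0+1+0+0+0+1+0+0+0+0+1+0 mod 2 = 0
Syndrome = 11000
Column 3 of H equals this syndrome → error at bit 3 (1-indexed).
Flip bit 3: 1100010011111100001010001000010 → 1110010011111100001010001000010
Extract data bits at positions {3,5,6,7,9,10,11,12,13,14,15,17,18,19,20,21,22,23,24,25,26,27,28,29,30,31}: 10101111110001010001000010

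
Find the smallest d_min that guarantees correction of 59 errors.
Correcting t errors requires d_min ≥ 2t + 1 = 2·59 + 1 = 119.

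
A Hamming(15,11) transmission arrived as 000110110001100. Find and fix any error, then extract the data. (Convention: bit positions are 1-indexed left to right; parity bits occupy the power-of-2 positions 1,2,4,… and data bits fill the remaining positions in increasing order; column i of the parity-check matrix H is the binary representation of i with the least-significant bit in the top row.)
Syndrome s = H · r^T (mod 2), r = 000110110001100:
  s[0] = (101010101010101)·(000110110001100) mod 2 = 0+0+0+0+1+0+1+0+0+0+0+0+1+0+0 mod 2 = 1
  s[1] = (011001100110011)·(000110110001100) mod 2 = 0+0+0+0+0+0+1+0+0+0+0+0+0+0+0 mod 2 = 1
  s[2] = (000111100001111)·(000110110001100) mod 2 = 0+0+0+1+1+0+1+0+0+0+0+1+1+0+0 mod 2 = 1
  s[3] = (000000011111111)·(000110110001100) mod 2 = 0+0+0+0+0+0+0+1+0+0+0+1+1+0+0 mod 2 = 1
Syndrome = 1111
Column 15 of H equals this syndrome → error at bit 15 (1-indexed).
Flip bit 15: 000110110001100 → 000110110001101
Extract data bits at positions {3,5,6,7,9,10,11,12,13,14,15}: 01010001101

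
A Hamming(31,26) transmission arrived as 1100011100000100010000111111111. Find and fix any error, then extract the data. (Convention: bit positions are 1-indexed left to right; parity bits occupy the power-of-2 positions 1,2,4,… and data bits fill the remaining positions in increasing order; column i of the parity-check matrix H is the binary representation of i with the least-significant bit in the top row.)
Syndrome s = H · r^T (mod 2), r = 1100011100000100010000111111111:
  s[0] = (1010101010101010101010101010101)·(1100011100000100010000111111111) mod 2 = 1+0+0+0+0+0+1+0+0+0+0+0+0+0+0+0+0+0+0+0+0+0+1+0+1+0+1+0+1+0+1 mod 2 = 1
  s[1] = (0110011001100110011001100110011)·(1100011100000100010000111111111) mod 2 = 0+1+0+0+0+1+1+0+0+0+0+0+0+1+0+0+0+1+0+0+0+0+1+0+0+1+1+0+0+1+1 mod 2 = 0
  s[2] = (0001111000011110000111100001111)·(1100011100000100010000111111111) mod 2 = 0+0+0+0+0+1+1+0+0+0+0+0+0+1+0+0+0+0+0+0+0+0+1+0+0+0+0+1+1+1+1 mod 2 = 0
  s[3] = (0000000111111110000000011111111)·(1100011100000100010000111111111) mod 2 = 0+0+0+0+0+0+0+1+0+0+0+0+0+1+0+0+0+0+0+0+0+0+0+1+1+1+1+1+1+1+1 mod 2 = 0
  s[4] = (0000000000000001111111111111111)·(1100011100000100010000111111111) mod 2 = 0+0+0+0+0+0+0+0+0+0+0+0+0+0+0+0+0+1+0+0+0+0+1+1+1+1+1+1+1+1+1 mod 2 = 0
Syndrome = 10000
Column 1 of H equals this syndrome → error at bit 1 (1-indexed).
Flip bit 1: 1100011100000100010000111111111 → 0100011100000100010000111111111
Extract data bits at positions {3,5,6,7,9,10,11,12,13,14,15,17,18,19,20,21,22,23,24,25,26,27,28,29,30,31}: 00110000010010000111111111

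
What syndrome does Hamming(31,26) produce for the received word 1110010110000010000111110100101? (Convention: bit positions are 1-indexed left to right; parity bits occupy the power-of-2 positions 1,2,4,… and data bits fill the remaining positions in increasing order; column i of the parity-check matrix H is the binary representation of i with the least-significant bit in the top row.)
Syndrome s = H · r^T (mod 2), r = 1110010110000010000111110100101:
  s[0] = (1010101010101010101010101010101)·(1110010110000010000111110100101) mod 2 = 1+0+1+0+0+0+0+0+1+0+0+0+0+0+1+0+0+0+0+0+1+0+1+0+0+0+0+0+1+0+1 mod 2 = 0
  s[1] = (0110011001100110011001100110011)·(1110010110000010000111110100101) mod 2 = 0+1+1+0+0+1+0+0+0+0+0+0+0+0+1+0+0+0+0+0+0+1+1+0+0+1+0+0+0+0+1 mod 2 = 0
  s[2] = (0001111000011110000111100001111)·(1110010110000010000111110100101) mod 2 = 0+0+0+0+0+1+0+0+0+0+0+0+0+0+1+0+0+0+0+1+1+1+1+0+0+0+0+0+1+0+1 mod 2 = 0
  s[3] = (0000000111111110000000011111111)·(1110010110000010000111110100101) mod 2 = 0+0+0+0+0+0+0+1+1+0+0+0+0+0+1+0+0+0+0+0+0+0+0+1+0+1+0+0+1+0+1 mod 2 = 1
  s[4] = (0000000000000001111111111111111)·(1110010110000010000111110100101) mod 2 = 0+0+0+0+0+0+0+0+0+0+0+0+0+0+0+0+0+0+0+1+1+1+1+1+0+1+0+0+1+0+1 mod 2 = 0
Syndrome = 00010
Non-zero syndrome: error at position 8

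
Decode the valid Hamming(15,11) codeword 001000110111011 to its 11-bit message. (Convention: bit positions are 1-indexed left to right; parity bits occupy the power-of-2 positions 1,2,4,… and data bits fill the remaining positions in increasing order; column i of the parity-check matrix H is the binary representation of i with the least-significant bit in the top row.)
Parity bits occupy power-of-2 positions; data bits are at positions {3,5,6,7,9,10,11,12,13,14,15} (1-indexed).
Extract: c[3]=1 c[5]=0 c[6]=0 c[7]=1 c[9]=0 c[10]=1 c[11]=1 c[12]=1 c[13]=0 c[14]=1 c[15]=1
Data = 10010111011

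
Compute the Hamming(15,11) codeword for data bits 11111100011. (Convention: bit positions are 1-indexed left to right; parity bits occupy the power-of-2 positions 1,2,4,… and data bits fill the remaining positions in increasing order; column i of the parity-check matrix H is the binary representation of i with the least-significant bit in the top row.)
Codeword c = d · G (mod 2), d = 11111100011:
  c[0] = d·G[:,0] = (11111100011)·(11011010101) mod 2 = 1+1+0+1+1+0+0+0+0+0+1 mod 2 = 1
  c[1] = d·G[:,1] = (11111100011)·(10110110011) mod 2 = 1+0+1+1+0+1+0+0+0+1+1 mod 2 = 0
  c[2] = d·G[:,2] = (11111100011)·(10000000000) mod 2 = 1+0+0+0+0+0+0+0+0+0+0 mod 2 = 1
  c[3] = d·G[:,3] = (11111100011)·(01110001111) mod 2 = 0+1+1+1+0+0+0+0+0+1+1 mod 2 = 1
  c[4] = d·G[:,4] = (11111100011)·(01000000000) mod 2 = 0+1+0+0+0+0+0+0+0+0+0 mod 2 = 1
  c[5] = d·G[:,5] = (11111100011)·(00100000000) mod 2 = 0+0+1+0+0+0+0+0+0+0+0 mod 2 = 1
  c[6] = d·G[:,6] = (11111100011)·(00010000000) mod 2 = 0+0+0+1+0+0+0+0+0+0+0 mod 2 = 1
  c[7] = d·G[:,7] = (11111100011)·(00001111111) mod 2 = 0+0+0+0+1+1+0+0+0+1+1 mod 2 = 0
  c[8] = d·G[:,8] = (11111100011)·(00001000000) mod 2 = 0+0+0+0+1+0+0+0+0+0+0 mod 2 = 1
  c[9] = d·G[:,9] = (11111100011)·(00000100000) mod 2 = 0+0+0+0+0+1+0+0+0+0+0 mod 2 = 1
  c[10] = d·G[:,10] = (11111100011)·(00000010000) mod 2 = 0+0+0+0+0+0+0+0+0+0+0 mod 2 = 0
  c[11] = d·G[:,11] = (11111100011)·(00000001000) mod 2 = 0+0+0+0+0+0+0+0+0+0+0 mod 2 = 0
  c[12] = d·G[:,12] = (11111100011)·(00000000100) mod 2 = 0+0+0+0+0+0+0+0+0+0+0 mod 2 = 0
  c[13] = d·G[:,13] = (11111100011)·(00000000010) mod 2 = 0+0+0+0+0+0+0+0+0+1+0 mod 2 = 1
  c[14] = d·G[:,14] = (11111100011)·(00000000001) mod 2 = 0+0+0+0+0+0+0+0+0+0+1 mod 2 = 1
Codeword = 101111101100011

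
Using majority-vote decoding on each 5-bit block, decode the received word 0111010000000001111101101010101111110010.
Split into 5-bit blocks and majority-vote each:
  block 1 = 01110: 3 ones, 2 zeros → 1
  block 2 = 10000: 1 ones, 4 zeros → 0
  block 3 = 00000: 0 ones, 5 zeros → 0
  block 4 = 11111: 5 ones, 0 zeros → 1
  block 5 = 01101: 3 ones, 2 zeros → 1
  block 6 = 01010: 2 ones, 3 zeros → 0
  block 7 = 11111: 5 ones, 0 zeros → 1
  block 8 = 10010: 2 ones, 3 zeros → 0
Decoded = 10011010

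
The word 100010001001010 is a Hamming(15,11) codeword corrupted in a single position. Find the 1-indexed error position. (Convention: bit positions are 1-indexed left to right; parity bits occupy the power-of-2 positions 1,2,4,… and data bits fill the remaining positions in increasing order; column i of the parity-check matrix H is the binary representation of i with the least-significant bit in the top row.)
Syndrome s = H · r^T (mod 2), r = 100010001001010:
  s[0] = (101010101010101)·(100010001001010) mod 2 = 1+0+0+0+1+0+0+0+1+0+0+0+0+0+0 mod 2 = 1
  s[1] = (011001100110011)·(100010001001010) mod 2 = 0+0+0+0+0+0+0+0+0+0+0+0+0+1+0 mod 2 = 1
  s[2] = (000111100001111)·(100010001001010) mod 2 = 0+0+0+0+1+0+0+0+0+0+0+1+0+1+0 mod 2 = 1
  s[3] = (000000011111111)·(100010001001010) mod 2 = 0+0+0+0+0+0+0+0+1+0+0+1+0+1+0 mod 2 = 1
Syndrome = 1111
Column i of H is the binary representation of i, so the syndrome is the binary index of the flipped bit.
Read s = 1111 with s[0] as LSB: 1·2^0 + 1·2^1 + 1·2^2 + 1·2^3 = 15.
Error is at bit position 15.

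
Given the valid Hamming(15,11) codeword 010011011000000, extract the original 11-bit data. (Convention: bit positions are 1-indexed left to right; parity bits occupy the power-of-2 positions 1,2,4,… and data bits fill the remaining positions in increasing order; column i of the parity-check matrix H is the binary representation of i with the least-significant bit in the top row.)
Parity bits occupy power-of-2 positions; data bits are at positions {3,5,6,7,9,10,11,12,13,14,15} (1-indexed).
Extract: c[3]=0 c[5]=1 c[6]=1 c[7]=0 c[9]=1 c[10]=0 c[11]=0 c[12]=0 c[13]=0 c[14]=0 c[15]=0
Data = 01101000000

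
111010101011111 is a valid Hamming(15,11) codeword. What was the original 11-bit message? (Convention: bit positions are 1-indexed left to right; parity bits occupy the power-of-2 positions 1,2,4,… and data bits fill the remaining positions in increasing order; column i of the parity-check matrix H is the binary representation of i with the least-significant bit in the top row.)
Parity bits occupy power-of-2 positions; data bits are at positions {3,5,6,7,9,10,11,12,13,14,15} (1-indexed).
Extract: c[3]=1 c[5]=1 c[6]=0 c[7]=1 c[9]=1 c[10]=0 c[11]=1 c[12]=1 c[13]=1 c[14]=1 c[15]=1
Data = 11011011111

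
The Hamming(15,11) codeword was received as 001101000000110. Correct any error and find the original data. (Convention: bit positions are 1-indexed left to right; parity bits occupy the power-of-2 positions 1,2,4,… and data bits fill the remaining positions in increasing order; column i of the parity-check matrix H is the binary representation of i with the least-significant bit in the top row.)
Syndrome s = H · r^T (mod 2), r = 001101000000110:
  s[0] = (101010101010101)·(001101000000110) mod 2 = 0+0+1+0+0+0+0+0+0+0+0+0+1+0+0 mod 2 = 0
  s[1] = (011001100110011)·(001101000000110) mod 2 = 0+0+1+0+0+1+0+0+0+0+0+0+0+1+0 mod 2 = 1
  s[2] = (000111100001111)·(001101000000110) mod 2 = 0+0+0+1+0+1+0+0+0+0+0+0+1+1+0 mod 2 = 0
  s[3] = (000000011111111)·(001101000000110) mod 2 = 0+0+0+0+0+0+0+0+0+0+0+0+1+1+0 mod 2 = 0
Syndrome = 0100
Column 2 of H equals this syndrome → error at bit 2 (1-indexed).
Flip bit 2: 001101000000110 → 011101000000110
Extract data bits at positions {3,5,6,7,9,10,11,12,13,14,15}: 10100000110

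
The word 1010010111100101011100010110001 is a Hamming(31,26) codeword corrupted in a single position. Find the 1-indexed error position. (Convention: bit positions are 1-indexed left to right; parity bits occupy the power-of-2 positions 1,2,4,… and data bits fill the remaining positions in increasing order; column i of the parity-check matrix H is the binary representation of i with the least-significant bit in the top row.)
Syndrome s = H · r^T (mod 2), r = 1010010111100101011100010110001:
  s[0] = (1010101010101010101010101010101)·(1010010111100101011100010110001) mod 2 = 1+0+1+0+0+0+0+0+1+0+1+0+0+0+0+0+0+0+1+0+0+0+0+0+0+0+1+0+0+0+1 mod 2 = 1
  s[1] = (0110011001100110011001100110011)·(1010010111100101011100010110001) mod 2 = 0+0+1+0+0+1+0+0+0+1+1+0+0+1+0+0+0+1+1+0+0+0+0+0+0+1+1+0+0+0+1 mod 2 = 0
  s[2] = (0001111000011110000111100001111)·(1010010111100101011100010110001) mod 2 = 0+0+0+0+0+1+0+0+0+0+0+0+0+1+0+0+0+0+0+1+0+0+0+0+0+0+0+0+0+0+1 mod 2 = 0
  s[3] = (0000000111111110000000011111111)·(1010010111100101011100010110001) mod 2 = 0+0+0+0+0+0+0+1+1+1+1+0+0+1+0+0+0+0+0+0+0+0+0+1+0+1+1+0+0+0+1 mod 2 = 1
  s[4] = (0000000000000001111111111111111)·(1010010111100101011100010110001) mod 2 = 0+0+0+0+0+0+0+0+0+0+0+0+0+0+0+1+0+1+1+1+0+0+0+1+0+1+1+0+0+0+1 mod 2 = 0
Syndrome = 10010
Column i of H is the binary representation of i, so the syndrome is the binary index of the flipped bit.
Read s = 10010 with s[0] as LSB: 1·2^0 + 0·2^1 + 0·2^2 + 1·2^3 + 0·2^4 = 9.
Error is at bit position 9.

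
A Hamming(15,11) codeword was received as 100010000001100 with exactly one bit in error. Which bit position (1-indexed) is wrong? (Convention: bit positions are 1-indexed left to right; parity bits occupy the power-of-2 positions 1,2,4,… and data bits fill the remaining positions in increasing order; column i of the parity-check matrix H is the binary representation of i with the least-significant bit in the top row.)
Syndrome s = H · r^T (mod 2), r = 100010000001100:
  s[0] = (101010101010101)·(100010000001100) mod 2 = 1+0+0+0+1+0+0+0+0+0+0+0+1+0+0 mod 2 = 1
  s[1] = (011001100110011)·(100010000001100) mod 2 = 0+0+0+0+0+0+0+0+0+0+0+0+0+0+0 mod 2 = 0
  s[2] = (000111100001111)·(100010000001100) mod 2 = 0+0+0+0+1+0+0+0+0+0+0+1+1+0+0 mod 2 = 1
  s[3] = (000000011111111)·(100010000001100) mod 2 = 0+0+0+0+0+0+0+0+0+0+0+1+1+0+0 mod 2 = 0
Syndrome = 1010
Column i of H is the binary representation of i, so the syndrome is the binary index of the flipped bit.
Read s = 1010 with s[0] as LSB: 1·2^0 + 0·2^1 + 1·2^2 + 0·2^3 = 5.
Error is at bit position 5.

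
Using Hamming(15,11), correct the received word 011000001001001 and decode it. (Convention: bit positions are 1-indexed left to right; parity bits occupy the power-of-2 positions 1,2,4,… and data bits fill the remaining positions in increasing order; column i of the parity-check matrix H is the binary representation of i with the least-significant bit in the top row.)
Syndrome s = H · r^T (mod 2), r = 011000001001001:
  s[0] = (101010101010101)·(011000001001001) mod 2 = 0+0+1+0+0+0+0+0+1+0+0+0+0+0+1 mod 2 = 1
  s[1] = (011001100110011)·(011000001001001) mod 2 = 0+1+1+0+0+0+0+0+0+0+0+0+0+0+1 mod 2 = 1
  s[2] = (000111100001111)·(011000001001001) mod 2 = 0+0+0+0+0+0+0+0+0+0+0+1+0+0+1 mod 2 = 0
  s[3] = (000000011111111)·(011000001001001) mod 2 = 0+0+0+0+0+0+0+0+1+0+0+1+0+0+1 mod 2 = 1
Syndrome = 1101
Column 11 of H equals this syndrome → error at bit 11 (1-indexed).
Flip bit 11: 011000001001001 → 011000001011001
Extract data bits at positions {3,5,6,7,9,10,11,12,13,14,15}: 10001011001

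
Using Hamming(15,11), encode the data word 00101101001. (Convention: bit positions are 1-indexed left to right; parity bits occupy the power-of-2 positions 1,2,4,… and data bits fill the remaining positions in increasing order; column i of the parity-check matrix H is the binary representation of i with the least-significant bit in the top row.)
Codeword c = d · G (mod 2), d = 00101101001:
  c[0] = d·G[:,0] = (00101101001)·(11011010101) mod 2 = 0+0+0+0+1+0+0+0+0+0+1 mod 2 = 0
  c[1] = d·G[:,1] = (00101101001)·(10110110011) mod 2 = 0+0+1+0+0+1+0+0+0+0+1 mod 2 = 1
  c[2] = d·G[:,2] = (00101101001)·(10000000000) mod 2 = 0+0+0+0+0+0+0+0+0+0+0 mod 2 = 0
  c[3] = d·G[:,3] = (00101101001)·(01110001111) mod 2 = 0+0+1+0+0+0+0+1+0+0+1 mod 2 = 1
  c[4] = d·G[:,4] = (00101101001)·(01000000000) mod 2 = 0+0+0+0+0+0+0+0+0+0+0 mod 2 = 0
  c[5] = d·G[:,5] = (00101101001)·(00100000000) mod 2 = 0+0+1+0+0+0+0+0+0+0+0 mod 2 = 1
  c[6] = d·G[:,6] = (00101101001)·(00010000000) mod 2 = 0+0+0+0+0+0+0+0+0+0+0 mod 2 = 0
  c[7] = d·G[:,7] = (00101101001)·(00001111111) mod 2 = 0+0+0+0+1+1+0+1+0+0+1 mod 2 = 0
  c[8] = d·G[:,8] = (00101101001)·(00001000000) mod 2 = 0+0+0+0+1+0+0+0+0+0+0 mod 2 = 1
  c[9] = d·G[:,9] = (00101101001)·(00000100000) mod 2 = 0+0+0+0+0+1+0+0+0+0+0 mod 2 = 1
  c[10] = d·G[:,10] = (00101101001)·(00000010000) mod 2 = 0+0+0+0+0+0+0+0+0+0+0 mod 2 = 0
  c[11] = d·G[:,11] = (00101101001)·(00000001000) mod 2 = 0+0+0+0+0+0+0+1+0+0+0 mod 2 = 1
  c[12] = d·G[:,12] = (00101101001)·(00000000100) mod 2 = 0+0+0+0+0+0+0+0+0+0+0 mod 2 = 0
  c[13] = d·G[:,13] = (00101101001)·(00000000010) mod 2 = 0+0+0+0+0+0+0+0+0+0+0 mod 2 = 0
  c[14] = d·G[:,14] = (00101101001)·(00000000001) mod 2 = 0+0+0+0+0+0+0+0+0+0+1 mod 2 = 1
Codeword = 010101001101001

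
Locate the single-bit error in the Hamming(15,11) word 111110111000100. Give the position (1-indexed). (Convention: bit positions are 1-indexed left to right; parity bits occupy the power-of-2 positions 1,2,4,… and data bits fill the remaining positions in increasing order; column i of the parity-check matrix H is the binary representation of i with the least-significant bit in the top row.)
Syndrome s = H · r^T (mod 2), r = 111110111000100:
  s[0] = (101010101010101)·(111110111000100) mod 2 = 1+0+1+0+1+0+1+0+1+0+0+0+1+0+0 mod 2 = 0
  s[1] = (011001100110011)·(111110111000100) mod 2 = 0+1+1+0+0+0+1+0+0+0+0+0+0+0+0 mod 2 = 1
  s[2] = (000111100001111)·(111110111000100) mod 2 = 0+0+0+1+1+0+1+0+0+0+0+0+1+0+0 mod 2 = 0
  s[3] = (000000011111111)·(111110111000100) mod 2 = 0+0+0+0+0+0+0+1+1+0+0+0+1+0+0 mod 2 = 1
Syndrome = 0101
Column i of H is the binary representation of i, so the syndrome is the binary index of the flipped bit.
Read s = 0101 with s[0] as LSB: 0·2^0 + 1·2^1 + 0·2^2 + 1·2^3 = 10.
Error is at bit position 10.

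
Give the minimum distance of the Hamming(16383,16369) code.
d_min = 3 (every single-error-correcting Hamming code has d_min = 3).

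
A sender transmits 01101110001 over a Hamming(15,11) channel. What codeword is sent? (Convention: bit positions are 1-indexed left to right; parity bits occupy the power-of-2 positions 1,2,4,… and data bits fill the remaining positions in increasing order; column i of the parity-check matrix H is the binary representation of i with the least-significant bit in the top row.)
Codeword c = d · G (mod 2), d = 01101110001:
  c[0] = d·G[:,0] = (01101110001)·(11011010101) mod 2 = 0+1+0+0+1+0+1+0+0+0+1 mod 2 = 0
  c[1] = d·G[:,1] = (01101110001)·(10110110011) mod 2 = 0+0+1+0+0+1+1+0+0+0+1 mod 2 = 0
  c[2] = d·G[:,2] = (01101110001)·(10000000000) mod 2 = 0+0+0+0+0+0+0+0+0+0+0 mod 2 = 0
  c[3] = d·G[:,3] = (01101110001)·(01110001111) mod 2 = 0+1+1+0+0+0+0+0+0+0+1 mod 2 = 1
  c[4] = d·G[:,4] = (01101110001)·(01000000000) mod 2 = 0+1+0+0+0+0+0+0+0+0+0 mod 2 = 1
  c[5] = d·G[:,5] = (01101110001)·(00100000000) mod 2 = 0+0+1+0+0+0+0+0+0+0+0 mod 2 = 1
  c[6] = d·G[:,6] = (01101110001)·(00010000000) mod 2 = 0+0+0+0+0+0+0+0+0+0+0 mod 2 = 0
  c[7] = d·G[:,7] = (01101110001)·(00001111111) mod 2 = 0+0+0+0+1+1+1+0+0+0+1 mod 2 = 0
  c[8] = d·G[:,8] = (01101110001)·(00001000000) mod 2 = 0+0+0+0+1+0+0+0+0+0+0 mod 2 = 1
  c[9] = d·G[:,9] = (01101110001)·(00000100000) mod 2 = 0+0+0+0+0+1+0+0+0+0+0 mod 2 = 1
  c[10] = d·G[:,10] = (01101110001)·(00000010000) mod 2 = 0+0+0+0+0+0+1+0+0+0+0 mod 2 = 1
  c[11] = d·G[:,11] = (01101110001)·(00000001000) mod 2 = 0+0+0+0+0+0+0+0+0+0+0 mod 2 = 0
  c[12] = d·G[:,12] = (01101110001)·(00000000100) mod 2 = 0+0+0+0+0+0+0+0+0+0+0 mod 2 = 0
  c[13] = d·G[:,13] = (01101110001)·(00000000010) mod 2 = 0+0+0+0+0+0+0+0+0+0+0 mod 2 = 0
  c[14] = d·G[:,14] = (01101110001)·(00000000001) mod 2 = 0+0+0+0+0+0+0+0+0+0+1 mod 2 = 1
Codeword = 000111001110001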